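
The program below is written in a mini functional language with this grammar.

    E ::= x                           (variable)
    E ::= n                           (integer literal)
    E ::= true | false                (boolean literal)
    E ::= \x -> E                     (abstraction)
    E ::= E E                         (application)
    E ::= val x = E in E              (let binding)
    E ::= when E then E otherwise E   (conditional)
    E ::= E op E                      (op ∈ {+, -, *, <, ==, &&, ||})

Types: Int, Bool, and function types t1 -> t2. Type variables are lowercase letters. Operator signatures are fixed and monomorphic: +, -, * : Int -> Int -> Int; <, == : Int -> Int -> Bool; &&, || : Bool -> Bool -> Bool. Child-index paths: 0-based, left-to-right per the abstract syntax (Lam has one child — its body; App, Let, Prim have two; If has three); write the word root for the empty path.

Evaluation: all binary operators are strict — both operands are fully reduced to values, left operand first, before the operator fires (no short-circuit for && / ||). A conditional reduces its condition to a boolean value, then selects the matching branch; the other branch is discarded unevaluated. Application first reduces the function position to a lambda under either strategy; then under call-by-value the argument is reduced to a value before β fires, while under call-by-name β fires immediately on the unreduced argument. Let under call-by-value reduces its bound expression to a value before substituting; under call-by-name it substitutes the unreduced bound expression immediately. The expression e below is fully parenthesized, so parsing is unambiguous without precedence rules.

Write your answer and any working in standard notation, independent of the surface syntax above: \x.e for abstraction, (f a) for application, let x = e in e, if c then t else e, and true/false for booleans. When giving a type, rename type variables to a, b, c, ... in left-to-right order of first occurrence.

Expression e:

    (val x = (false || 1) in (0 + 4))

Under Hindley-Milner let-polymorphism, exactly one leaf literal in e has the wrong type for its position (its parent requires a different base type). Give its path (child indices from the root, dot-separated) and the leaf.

Trace:
  unify Bool ~ Bool
  unify Int ~ Bool
  FAIL: mismatch Int ~ Bool

Answer: 0.1 : 1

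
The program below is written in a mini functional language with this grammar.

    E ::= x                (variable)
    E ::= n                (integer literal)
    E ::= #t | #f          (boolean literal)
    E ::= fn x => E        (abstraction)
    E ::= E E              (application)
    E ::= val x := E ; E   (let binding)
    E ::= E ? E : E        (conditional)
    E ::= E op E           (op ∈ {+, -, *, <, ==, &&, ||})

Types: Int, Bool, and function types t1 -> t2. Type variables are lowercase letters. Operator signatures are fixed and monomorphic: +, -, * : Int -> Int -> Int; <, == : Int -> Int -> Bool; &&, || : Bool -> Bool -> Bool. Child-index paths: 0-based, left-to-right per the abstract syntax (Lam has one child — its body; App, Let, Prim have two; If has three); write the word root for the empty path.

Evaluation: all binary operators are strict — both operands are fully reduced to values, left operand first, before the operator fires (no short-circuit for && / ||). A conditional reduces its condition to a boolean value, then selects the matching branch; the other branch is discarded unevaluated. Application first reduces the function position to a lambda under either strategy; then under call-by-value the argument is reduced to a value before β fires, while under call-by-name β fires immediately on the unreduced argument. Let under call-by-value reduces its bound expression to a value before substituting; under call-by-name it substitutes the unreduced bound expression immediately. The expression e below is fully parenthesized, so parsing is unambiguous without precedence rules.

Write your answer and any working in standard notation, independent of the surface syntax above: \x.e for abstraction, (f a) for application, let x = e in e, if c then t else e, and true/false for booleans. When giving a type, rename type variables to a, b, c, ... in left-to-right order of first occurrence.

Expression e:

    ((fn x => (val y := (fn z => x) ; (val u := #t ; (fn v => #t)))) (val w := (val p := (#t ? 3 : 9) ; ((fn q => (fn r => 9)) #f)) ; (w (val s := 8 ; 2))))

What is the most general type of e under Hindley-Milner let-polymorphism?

Answer: a -> Bool

Derivation:
x : a
\z._ : b -> a
let y : forall. b -> a
let u : Bool
\v._ : c -> Bool
\x._ : a -> c -> Bool
  unify Bool ~ Bool
  unify Int ~ Int
let p : Int
\r._ : e -> Int
\q._ : d -> e -> Int
  unify d -> e -> Int ~ Bool -> f
  unify d ~ Bool
  unify e -> Int ~ f
_ _ : e -> Int
let w : forall. e -> Int
w : g -> Int
let s : Int
  unify g -> Int ~ Int -> h
  unify g ~ Int
  unify Int ~ h
_ _ : Int
  unify a -> c -> Bool ~ Int -> i
  unify a ~ Int
  unify c -> Bool ~ i
_ _ : c -> Bool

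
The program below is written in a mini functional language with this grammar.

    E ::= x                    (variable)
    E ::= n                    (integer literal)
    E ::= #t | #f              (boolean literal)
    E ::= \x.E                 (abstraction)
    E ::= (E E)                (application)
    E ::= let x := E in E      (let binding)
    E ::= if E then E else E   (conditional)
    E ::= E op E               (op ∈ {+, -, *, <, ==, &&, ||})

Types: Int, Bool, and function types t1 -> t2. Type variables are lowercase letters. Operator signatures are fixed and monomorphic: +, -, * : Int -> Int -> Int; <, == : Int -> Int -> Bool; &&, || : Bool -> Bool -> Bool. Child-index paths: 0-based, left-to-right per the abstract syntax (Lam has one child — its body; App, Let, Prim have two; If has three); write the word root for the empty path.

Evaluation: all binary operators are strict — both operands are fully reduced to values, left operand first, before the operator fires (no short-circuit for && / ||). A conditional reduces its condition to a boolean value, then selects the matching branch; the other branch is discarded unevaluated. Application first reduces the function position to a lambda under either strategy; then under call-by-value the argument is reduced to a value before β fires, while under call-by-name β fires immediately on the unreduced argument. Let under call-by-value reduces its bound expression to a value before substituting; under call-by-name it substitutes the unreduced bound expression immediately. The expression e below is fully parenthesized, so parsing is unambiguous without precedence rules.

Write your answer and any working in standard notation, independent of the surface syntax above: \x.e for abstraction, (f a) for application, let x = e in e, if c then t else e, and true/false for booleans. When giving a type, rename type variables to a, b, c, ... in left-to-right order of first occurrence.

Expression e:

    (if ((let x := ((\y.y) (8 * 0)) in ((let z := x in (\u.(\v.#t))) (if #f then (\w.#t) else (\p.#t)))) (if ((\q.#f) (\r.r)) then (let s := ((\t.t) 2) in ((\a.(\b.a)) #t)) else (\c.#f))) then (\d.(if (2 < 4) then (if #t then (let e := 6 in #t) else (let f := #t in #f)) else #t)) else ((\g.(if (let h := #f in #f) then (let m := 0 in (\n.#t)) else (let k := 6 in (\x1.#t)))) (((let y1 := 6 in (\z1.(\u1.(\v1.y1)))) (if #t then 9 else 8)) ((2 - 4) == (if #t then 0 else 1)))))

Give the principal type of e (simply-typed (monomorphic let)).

Answer: a -> Bool

Derivation:
y : a
\y._ : a -> a
  unify Int ~ Int
  unify Int ~ Int
  unify a -> a ~ Int -> b
  unify a ~ Int
  unify Int ~ b
_ _ : Int
let x : Int
x : Int
let z : Int
\v._ : d -> Bool
\u._ : c -> d -> Bool
  unify Bool ~ Bool
\w._ : e -> Bool
\p._ : f -> Bool
  unify e -> Bool ~ f -> Bool
  unify e ~ f
  unify Bool ~ Bool
  unify c -> d -> Bool ~ (f -> Bool) -> g
  unify c ~ f -> Bool
  unify d -> Bool ~ g
_ _ : d -> Bool
\q._ : h -> Bool
r : i
\r._ : i -> i
  unify h -> Bool ~ (i -> i) -> j
  unify h ~ i -> i
  unify Bool ~ j
_ _ : Bool
  unify Bool ~ Bool
t : k
\t._ : k -> k
  unify k -> k ~ Int -> l
  unify k ~ Int
  unify Int ~ l
_ _ : Int
let s : Int
a : m
\b._ : n -> m
\a._ : m -> n -> m
  unify m -> n -> m ~ Bool -> o
  unify m ~ Bool
  unify n -> Bool ~ o
_ _ : n -> Bool
\c._ : p -> Bool
  unify n -> Bool ~ p -> Bool
  unify n ~ p
  unify Bool ~ Bool
  unify d -> Bool ~ (p -> Bool) -> q
  unify d ~ p -> Bool
  unify Bool ~ q
_ _ : Bool
  unify Bool ~ Bool
  unify Int ~ Int
  unify Int ~ Int
  unify Bool ~ Bool
  unify Bool ~ Bool
let e : Int
let f : Bool
  unify Bool ~ Bool
  unify Bool ~ Bool
\d._ : r -> Bool
let h : Bool
  unify Bool ~ Bool
let m : Int
\n._ : t -> Bool
let k : Int
\x1._ : u -> Bool
  unify t -> Bool ~ u -> Bool
  unify t ~ u
  unify Bool ~ Bool
\g._ : s -> u -> Bool
let y1 : Int
y1 : Int
\v1._ : x -> Int
\u1._ : w -> x -> Int
\z1._ : v -> w -> x -> Int
  unify Bool ~ Bool
  unify Int ~ Int
  unify v -> w -> x -> Int ~ Int -> y
  unify v ~ Int
  unify w -> x -> Int ~ y
_ _ : w -> x -> Int
  unify Int ~ Int
  unify Int ~ Int
  unify Int ~ Int
  unify Bool ~ Bool
  unify Int ~ Int
  unify Int ~ Int
  unify w -> x -> Int ~ Bool -> z
  unify w ~ Bool
  unify x -> Int ~ z
_ _ : x -> Int
  unify s -> u -> Bool ~ (x -> Int) -> t26
  unify s ~ x -> Int
  unify u -> Bool ~ t26
_ _ : u -> Bool
  unify r -> Bool ~ u -> Bool
  unify r ~ u
  unify Bool ~ Bool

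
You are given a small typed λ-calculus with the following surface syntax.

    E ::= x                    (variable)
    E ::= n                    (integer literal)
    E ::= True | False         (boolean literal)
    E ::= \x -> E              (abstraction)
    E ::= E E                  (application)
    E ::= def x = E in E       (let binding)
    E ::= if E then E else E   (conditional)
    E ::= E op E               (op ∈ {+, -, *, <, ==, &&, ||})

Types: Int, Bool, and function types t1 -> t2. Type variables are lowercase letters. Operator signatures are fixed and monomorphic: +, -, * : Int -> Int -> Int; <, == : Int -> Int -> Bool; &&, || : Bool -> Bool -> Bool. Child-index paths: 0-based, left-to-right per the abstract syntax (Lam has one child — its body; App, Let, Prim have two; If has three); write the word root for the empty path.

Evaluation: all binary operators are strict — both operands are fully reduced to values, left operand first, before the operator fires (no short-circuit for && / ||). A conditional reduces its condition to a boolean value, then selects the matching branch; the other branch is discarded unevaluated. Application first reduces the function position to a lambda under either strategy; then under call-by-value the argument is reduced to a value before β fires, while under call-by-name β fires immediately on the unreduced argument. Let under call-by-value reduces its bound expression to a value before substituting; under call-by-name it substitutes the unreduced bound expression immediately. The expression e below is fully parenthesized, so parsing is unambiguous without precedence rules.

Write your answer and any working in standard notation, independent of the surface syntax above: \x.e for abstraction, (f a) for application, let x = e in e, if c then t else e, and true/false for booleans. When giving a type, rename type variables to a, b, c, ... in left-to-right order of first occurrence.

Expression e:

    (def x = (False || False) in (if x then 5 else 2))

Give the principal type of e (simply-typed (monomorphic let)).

Answer: Int

Working:
  unify Bool ~ Bool
  unify Bool ~ Bool
let x : Bool
x : Bool
  unify Bool ~ Bool
  unify Int ~ Int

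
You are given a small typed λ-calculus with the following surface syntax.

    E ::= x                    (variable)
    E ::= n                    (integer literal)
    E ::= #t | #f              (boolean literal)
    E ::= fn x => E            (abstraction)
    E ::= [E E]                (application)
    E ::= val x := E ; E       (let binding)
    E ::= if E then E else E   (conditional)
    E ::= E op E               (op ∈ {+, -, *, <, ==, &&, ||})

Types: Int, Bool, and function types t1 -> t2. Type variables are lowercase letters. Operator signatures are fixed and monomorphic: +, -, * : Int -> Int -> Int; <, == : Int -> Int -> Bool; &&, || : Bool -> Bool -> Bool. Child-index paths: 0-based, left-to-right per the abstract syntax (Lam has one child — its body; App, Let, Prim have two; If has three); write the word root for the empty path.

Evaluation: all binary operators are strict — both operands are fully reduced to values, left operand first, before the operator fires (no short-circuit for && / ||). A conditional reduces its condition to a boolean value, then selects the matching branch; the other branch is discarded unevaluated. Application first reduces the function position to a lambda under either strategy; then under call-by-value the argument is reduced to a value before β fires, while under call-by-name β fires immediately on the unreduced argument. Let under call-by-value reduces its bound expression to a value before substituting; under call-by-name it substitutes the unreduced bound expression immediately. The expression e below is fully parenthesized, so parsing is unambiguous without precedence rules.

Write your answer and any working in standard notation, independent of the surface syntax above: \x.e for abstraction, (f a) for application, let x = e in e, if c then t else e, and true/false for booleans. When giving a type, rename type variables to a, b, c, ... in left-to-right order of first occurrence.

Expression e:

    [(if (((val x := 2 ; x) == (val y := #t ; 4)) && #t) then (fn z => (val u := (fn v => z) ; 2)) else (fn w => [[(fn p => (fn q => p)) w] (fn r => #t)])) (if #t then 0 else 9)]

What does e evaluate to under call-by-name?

Answer: 0

Trace:
step 0: ((if (((let x = 2 in x) == (let y = true in 4)) && true) then (\z.(let u = (\v.z) in 2)) else (\w.(((\p.(\q.p)) w) (\r.true)))) (if true then 0 else 9))
step 1: [let@0.0.0.0] ((if ((2 == (let y = true in 4)) && true) then (\z.(let u = (\v.z) in 2)) else (\w.(((\p.(\q.p)) w) (\r.true)))) (if true then 0 else 9))
step 2: [let@0.0.0.1] ((if ((2 == 4) && true) then (\z.(let u = (\v.z) in 2)) else (\w.(((\p.(\q.p)) w) (\r.true)))) (if true then 0 else 9))
step 3: [delta@0.0.0] ((if (false && true) then (\z.(let u = (\v.z) in 2)) else (\w.(((\p.(\q.p)) w) (\r.true)))) (if true then 0 else 9))
step 4: [delta@0.0] ((if false then (\z.(let u = (\v.z) in 2)) else (\w.(((\p.(\q.p)) w) (\r.true)))) (if true then 0 else 9))
step 5: [if@0] ((\w.(((\p.(\q.p)) w) (\r.true))) (if true then 0 else 9))
step 6: [beta@root] (((\p.(\q.p)) (if true then 0 else 9)) (\r.true))
step 7: [beta@0] ((\q.(if true then 0 else 9)) (\r.true))
step 8: [beta@root] (if true then 0 else 9)
step 9: [if@root] 0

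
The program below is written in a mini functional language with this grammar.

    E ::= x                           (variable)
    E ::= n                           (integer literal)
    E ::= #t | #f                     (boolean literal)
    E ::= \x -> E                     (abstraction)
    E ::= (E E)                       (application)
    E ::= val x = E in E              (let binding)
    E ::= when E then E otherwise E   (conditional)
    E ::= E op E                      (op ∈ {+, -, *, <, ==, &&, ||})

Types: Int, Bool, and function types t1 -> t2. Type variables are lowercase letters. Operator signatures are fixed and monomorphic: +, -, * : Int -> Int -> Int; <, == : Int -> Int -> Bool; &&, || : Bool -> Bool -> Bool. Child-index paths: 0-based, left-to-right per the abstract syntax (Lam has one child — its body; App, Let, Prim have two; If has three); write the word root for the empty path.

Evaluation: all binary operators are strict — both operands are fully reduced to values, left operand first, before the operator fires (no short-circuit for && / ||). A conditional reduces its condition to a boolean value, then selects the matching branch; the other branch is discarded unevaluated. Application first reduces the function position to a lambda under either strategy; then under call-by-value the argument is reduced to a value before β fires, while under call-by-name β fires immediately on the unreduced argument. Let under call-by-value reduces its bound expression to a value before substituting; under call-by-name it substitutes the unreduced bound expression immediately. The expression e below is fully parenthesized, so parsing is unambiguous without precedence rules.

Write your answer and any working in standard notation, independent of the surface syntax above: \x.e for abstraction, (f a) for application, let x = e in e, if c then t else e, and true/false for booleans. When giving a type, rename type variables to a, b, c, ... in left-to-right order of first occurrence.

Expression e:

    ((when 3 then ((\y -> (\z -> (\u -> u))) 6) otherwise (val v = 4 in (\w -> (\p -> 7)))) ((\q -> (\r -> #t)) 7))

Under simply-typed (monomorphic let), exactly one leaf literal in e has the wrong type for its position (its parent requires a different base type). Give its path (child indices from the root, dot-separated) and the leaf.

Derivation:
  unify Int ~ Bool
  FAIL: mismatch Int ~ Bool

Answer: 0.0 : 3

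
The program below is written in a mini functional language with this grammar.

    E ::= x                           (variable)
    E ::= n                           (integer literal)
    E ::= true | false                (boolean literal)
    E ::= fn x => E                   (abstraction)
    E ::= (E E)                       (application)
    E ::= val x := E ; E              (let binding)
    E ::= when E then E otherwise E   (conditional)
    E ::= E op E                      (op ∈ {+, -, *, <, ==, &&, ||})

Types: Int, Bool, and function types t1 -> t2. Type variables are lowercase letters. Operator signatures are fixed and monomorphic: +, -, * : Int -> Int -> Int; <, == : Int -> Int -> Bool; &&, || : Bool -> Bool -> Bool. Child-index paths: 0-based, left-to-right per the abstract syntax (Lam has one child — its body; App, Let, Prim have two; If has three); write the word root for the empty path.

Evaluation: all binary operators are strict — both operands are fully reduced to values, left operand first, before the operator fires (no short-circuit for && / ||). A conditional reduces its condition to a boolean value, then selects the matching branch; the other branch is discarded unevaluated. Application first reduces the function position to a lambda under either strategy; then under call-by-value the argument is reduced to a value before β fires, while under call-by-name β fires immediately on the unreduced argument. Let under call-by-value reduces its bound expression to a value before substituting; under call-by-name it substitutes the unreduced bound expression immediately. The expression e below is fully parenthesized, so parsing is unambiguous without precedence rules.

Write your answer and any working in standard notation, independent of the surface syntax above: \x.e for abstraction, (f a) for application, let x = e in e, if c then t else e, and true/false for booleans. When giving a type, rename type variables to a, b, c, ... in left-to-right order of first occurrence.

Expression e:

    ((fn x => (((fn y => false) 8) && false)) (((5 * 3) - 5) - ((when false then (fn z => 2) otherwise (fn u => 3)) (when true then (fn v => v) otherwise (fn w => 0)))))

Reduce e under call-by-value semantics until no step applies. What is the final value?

Derivation:
step 0: ((\x.(((\y.false) 8) && false)) (((5 * 3) - 5) - ((if false then (\z.2) else (\u.3)) (if true then (\v.v) else (\w.0)))))
step 1: [delta@1.0.0] ((\x.(((\y.false) 8) && false)) ((15 - 5) - ((if false then (\z.2) else (\u.3)) (if true then (\v.v) else (\w.0)))))
step 2: [delta@1.0] ((\x.(((\y.false) 8) && false)) (10 - ((if false then (\z.2) else (\u.3)) (if true then (\v.v) else (\w.0)))))
step 3: [if@1.1.0] ((\x.(((\y.false) 8) && false)) (10 - ((\u.3) (if true then (\v.v) else (\w.0)))))
step 4: [if@1.1.1] ((\x.(((\y.false) 8) && false)) (10 - ((\u.3) (\v.v))))
step 5: [beta@1.1] ((\x.(((\y.false) 8) && false)) (10 - 3))
step 6: [delta@1] ((\x.(((\y.false) 8) && false)) 7)
step 7: [beta@root] (((\y.false) 8) && false)
step 8: [beta@0] (false && false)
step 9: [delta@root] false

Answer: false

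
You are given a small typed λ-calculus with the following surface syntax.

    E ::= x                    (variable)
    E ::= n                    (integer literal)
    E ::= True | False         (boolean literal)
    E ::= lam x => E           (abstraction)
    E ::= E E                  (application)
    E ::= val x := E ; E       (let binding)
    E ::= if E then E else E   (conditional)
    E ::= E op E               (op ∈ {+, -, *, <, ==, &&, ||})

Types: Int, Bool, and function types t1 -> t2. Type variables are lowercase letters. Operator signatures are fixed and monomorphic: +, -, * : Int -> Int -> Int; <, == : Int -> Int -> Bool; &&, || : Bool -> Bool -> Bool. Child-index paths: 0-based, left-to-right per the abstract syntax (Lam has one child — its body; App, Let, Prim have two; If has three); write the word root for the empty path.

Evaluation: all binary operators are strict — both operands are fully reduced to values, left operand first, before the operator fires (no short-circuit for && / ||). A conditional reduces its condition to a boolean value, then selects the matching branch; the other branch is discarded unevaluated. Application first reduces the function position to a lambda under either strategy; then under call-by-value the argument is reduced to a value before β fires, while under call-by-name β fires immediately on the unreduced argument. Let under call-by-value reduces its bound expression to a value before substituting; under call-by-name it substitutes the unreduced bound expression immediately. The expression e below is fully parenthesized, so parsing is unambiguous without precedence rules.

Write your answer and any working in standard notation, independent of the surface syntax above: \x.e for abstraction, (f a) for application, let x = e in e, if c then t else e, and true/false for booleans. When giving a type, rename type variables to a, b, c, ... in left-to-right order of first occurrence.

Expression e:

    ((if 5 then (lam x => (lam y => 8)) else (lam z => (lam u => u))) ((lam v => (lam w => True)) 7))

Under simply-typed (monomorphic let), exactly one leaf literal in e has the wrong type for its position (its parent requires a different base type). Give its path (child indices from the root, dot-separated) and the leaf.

Answer: 0.0 : 5

Derivation:
  unify Int ~ Bool
  FAIL: mismatch Int ~ Bool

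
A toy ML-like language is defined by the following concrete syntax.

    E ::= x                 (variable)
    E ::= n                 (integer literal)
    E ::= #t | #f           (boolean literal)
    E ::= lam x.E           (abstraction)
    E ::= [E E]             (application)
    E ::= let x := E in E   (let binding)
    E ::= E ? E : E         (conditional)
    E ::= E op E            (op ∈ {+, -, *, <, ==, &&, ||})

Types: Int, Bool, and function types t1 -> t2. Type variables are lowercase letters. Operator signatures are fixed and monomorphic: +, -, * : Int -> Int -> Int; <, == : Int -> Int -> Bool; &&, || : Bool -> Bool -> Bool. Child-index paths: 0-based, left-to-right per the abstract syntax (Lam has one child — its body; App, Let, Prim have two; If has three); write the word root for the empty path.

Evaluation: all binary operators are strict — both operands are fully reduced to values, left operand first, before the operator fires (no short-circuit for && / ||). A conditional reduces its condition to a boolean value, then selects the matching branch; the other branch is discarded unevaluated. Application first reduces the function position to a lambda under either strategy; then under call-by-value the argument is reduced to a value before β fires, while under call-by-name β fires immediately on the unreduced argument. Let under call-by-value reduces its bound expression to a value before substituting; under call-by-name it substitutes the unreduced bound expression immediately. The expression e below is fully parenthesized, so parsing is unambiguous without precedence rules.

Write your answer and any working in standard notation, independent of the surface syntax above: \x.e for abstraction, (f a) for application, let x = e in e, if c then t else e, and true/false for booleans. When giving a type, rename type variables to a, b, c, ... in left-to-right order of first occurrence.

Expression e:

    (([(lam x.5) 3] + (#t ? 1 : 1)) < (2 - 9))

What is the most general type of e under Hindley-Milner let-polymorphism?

Derivation:
\x._ : a -> Int
  unify a -> Int ~ Int -> b
  unify a ~ Int
  unify Int ~ b
_ _ : Int
  unify Int ~ Int
  unify Bool ~ Bool
  unify Int ~ Int
  unify Int ~ Int
  unify Int ~ Int
  unify Int ~ Int
  unify Int ~ Int
  unify Int ~ Int

Answer: Bool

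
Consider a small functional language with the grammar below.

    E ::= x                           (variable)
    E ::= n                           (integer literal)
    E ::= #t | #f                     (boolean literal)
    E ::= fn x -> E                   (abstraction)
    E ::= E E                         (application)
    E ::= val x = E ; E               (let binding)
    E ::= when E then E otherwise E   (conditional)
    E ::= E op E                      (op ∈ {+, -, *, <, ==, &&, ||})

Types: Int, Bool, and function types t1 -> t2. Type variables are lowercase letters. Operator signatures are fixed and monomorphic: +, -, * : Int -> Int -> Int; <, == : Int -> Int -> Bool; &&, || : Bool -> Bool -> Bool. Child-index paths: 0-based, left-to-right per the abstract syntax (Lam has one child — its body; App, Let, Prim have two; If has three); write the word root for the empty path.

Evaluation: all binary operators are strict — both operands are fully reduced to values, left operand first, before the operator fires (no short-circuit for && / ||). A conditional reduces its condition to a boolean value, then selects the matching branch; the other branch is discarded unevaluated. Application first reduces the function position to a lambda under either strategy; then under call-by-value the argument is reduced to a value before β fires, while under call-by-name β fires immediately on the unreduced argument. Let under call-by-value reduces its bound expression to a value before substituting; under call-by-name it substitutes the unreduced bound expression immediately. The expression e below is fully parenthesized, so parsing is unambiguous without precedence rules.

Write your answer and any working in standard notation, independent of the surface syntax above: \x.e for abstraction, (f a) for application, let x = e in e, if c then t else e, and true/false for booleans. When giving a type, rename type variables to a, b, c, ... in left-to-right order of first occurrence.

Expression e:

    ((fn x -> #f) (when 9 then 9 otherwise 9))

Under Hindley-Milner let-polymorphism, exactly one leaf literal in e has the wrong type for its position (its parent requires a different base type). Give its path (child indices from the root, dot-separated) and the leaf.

Trace:
\x._ : a -> Bool
  unify Int ~ Bool
  FAIL: mismatch Int ~ Bool

Answer: 1.0 : 9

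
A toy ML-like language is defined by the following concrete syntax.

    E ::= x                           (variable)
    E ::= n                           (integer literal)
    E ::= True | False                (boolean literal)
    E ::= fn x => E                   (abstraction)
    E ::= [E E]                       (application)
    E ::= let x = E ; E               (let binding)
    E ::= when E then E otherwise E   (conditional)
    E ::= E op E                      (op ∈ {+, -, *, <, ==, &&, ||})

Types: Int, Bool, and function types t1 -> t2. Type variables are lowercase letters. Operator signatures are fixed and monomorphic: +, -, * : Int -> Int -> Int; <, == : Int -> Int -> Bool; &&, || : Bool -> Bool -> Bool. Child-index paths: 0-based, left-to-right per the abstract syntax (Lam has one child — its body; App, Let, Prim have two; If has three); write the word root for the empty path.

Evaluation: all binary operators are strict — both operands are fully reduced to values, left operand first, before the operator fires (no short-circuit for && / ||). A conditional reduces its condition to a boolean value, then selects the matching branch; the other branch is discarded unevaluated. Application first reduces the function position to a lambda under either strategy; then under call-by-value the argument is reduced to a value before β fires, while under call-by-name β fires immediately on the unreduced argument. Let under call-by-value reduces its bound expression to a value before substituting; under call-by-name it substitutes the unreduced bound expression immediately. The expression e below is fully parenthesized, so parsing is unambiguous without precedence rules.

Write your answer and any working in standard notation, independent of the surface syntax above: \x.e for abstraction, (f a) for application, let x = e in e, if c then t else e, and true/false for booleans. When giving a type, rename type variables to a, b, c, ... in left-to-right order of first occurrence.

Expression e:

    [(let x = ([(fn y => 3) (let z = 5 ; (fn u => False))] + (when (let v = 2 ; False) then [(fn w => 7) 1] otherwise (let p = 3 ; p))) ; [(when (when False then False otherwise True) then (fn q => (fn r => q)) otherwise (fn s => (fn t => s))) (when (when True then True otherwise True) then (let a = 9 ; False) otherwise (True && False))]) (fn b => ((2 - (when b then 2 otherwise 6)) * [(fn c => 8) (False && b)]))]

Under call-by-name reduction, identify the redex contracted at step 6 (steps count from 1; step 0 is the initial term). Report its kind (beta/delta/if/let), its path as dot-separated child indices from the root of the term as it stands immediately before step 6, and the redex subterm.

Answer: if at 0 : (if true then true else true)

Derivation:
step 0: ((let x = (((\y.3) (let z = 5 in (\u.false))) + (if (let v = 2 in false) then ((\w.7) 1) else (let p = 3 in p))) in ((if (if false then false else true) then (\q.(\r.q)) else (\s.(\t.s))) (if (if true then true else true) then (let a = 9 in false) else (true && false)))) (\b.((2 - (if b then 2 else 6)) * ((\c.8) (false && b)))))
step 1: [let@0] (((if (if false then false else true) then (\q.(\r.q)) else (\s.(\t.s))) (if (if true then true else true) then (let a = 9 in false) else (true && false))) (\b.((2 - (if b then 2 else 6)) * ((\c.8) (false && b)))))
step 2: [if@0.0.0] (((if true then (\q.(\r.q)) else (\s.(\t.s))) (if (if true then true else true) then (let a = 9 in false) else (true && false))) (\b.((2 - (if b then 2 else 6)) * ((\c.8) (false && b)))))
step 3: [if@0.0] (((\q.(\r.q)) (if (if true then true else true) then (let a = 9 in false) else (true && false))) (\b.((2 - (if b then 2 else 6)) * ((\c.8) (false && b)))))
step 4: [beta@0] ((\r.(if (if true then true else true) then (let a = 9 in false) else (true && false))) (\b.((2 - (if b then 2 else 6)) * ((\c.8) (false && b)))))
step 5: [beta@root] (if (if true then true else true) then (let a = 9 in false) else (true && false))
step 6: [if@0] (if true then (let a = 9 in false) else (true && false))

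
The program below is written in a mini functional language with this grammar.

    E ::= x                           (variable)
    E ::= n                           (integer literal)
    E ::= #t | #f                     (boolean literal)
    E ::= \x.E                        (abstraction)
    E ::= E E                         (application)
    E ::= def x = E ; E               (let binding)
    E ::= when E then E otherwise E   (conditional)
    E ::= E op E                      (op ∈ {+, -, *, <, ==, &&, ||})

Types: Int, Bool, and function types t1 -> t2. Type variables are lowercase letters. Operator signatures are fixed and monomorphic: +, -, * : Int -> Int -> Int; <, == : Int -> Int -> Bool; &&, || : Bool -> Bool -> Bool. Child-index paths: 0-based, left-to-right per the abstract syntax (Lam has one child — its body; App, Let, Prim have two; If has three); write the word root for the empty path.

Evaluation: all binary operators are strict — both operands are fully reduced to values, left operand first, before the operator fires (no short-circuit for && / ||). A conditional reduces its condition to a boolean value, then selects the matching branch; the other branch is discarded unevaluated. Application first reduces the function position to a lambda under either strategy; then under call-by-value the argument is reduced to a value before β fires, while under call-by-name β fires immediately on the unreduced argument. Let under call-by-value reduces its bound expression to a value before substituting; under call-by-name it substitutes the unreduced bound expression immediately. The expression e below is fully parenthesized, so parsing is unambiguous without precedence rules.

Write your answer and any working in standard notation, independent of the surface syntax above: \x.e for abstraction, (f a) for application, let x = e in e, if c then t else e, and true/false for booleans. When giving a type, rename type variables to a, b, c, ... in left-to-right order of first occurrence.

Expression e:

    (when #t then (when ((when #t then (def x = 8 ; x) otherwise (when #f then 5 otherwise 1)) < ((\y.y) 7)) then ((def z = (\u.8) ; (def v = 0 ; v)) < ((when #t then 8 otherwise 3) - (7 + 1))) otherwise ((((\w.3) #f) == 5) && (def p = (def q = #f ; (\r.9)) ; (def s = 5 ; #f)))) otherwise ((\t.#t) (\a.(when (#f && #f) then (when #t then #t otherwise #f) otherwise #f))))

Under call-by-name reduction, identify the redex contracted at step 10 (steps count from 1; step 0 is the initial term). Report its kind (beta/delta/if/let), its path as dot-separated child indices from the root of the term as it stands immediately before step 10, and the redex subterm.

Answer: let at 1 : (let s = 5 in false)

Derivation:
step 0: (if true then (if ((if true then (let x = 8 in x) else (if false then 5 else 1)) < ((\y.y) 7)) then ((let z = (\u.8) in (let v = 0 in v)) < ((if true then 8 else 3) - (7 + 1))) else ((((\w.3) false) == 5) && (let p = (let q = false in (\r.9)) in (let s = 5 in false)))) else ((\t.true) (\a.(if (false && false) then (if true then true else false) else false))))
step 1: [if@root] (if ((if true then (let x = 8 in x) else (if false then 5 else 1)) < ((\y.y) 7)) then ((let z = (\u.8) in (let v = 0 in v)) < ((if true then 8 else 3) - (7 + 1))) else ((((\w.3) false) == 5) && (let p = (let q = false in (\r.9)) in (let s = 5 in false))))
step 2: [if@0.0] (if ((let x = 8 in x) < ((\y.y) 7)) then ((let z = (\u.8) in (let v = 0 in v)) < ((if true then 8 else 3) - (7 + 1))) else ((((\w.3) false) == 5) && (let p = (let q = false in (\r.9)) in (let s = 5 in false))))
step 3: [let@0.0] (if (8 < ((\y.y) 7)) then ((let z = (\u.8) in (let v = 0 in v)) < ((if true then 8 else 3) - (7 + 1))) else ((((\w.3) false) == 5) && (let p = (let q = false in (\r.9)) in (let s = 5 in false))))
step 4: [beta@0.1] (if (8 < 7) then ((let z = (\u.8) in (let v = 0 in v)) < ((if true then 8 else 3) - (7 + 1))) else ((((\w.3) false) == 5) && (let p = (let q = false in (\r.9)) in (let s = 5 in false))))
step 5: [delta@0] (if false then ((let z = (\u.8) in (let v = 0 in v)) < ((if true then 8 else 3) - (7 + 1))) else ((((\w.3) false) == 5) && (let p = (let q = false in (\r.9)) in (let s = 5 in false))))
step 6: [if@root] ((((\w.3) false) == 5) && (let p = (let q = false in (\r.9)) in (let s = 5 in false)))
step 7: [beta@0.0] ((3 == 5) && (let p = (let q = false in (\r.9)) in (let s = 5 in false)))
step 8: [delta@0] (false && (let p = (let q = false in (\r.9)) in (let s = 5 in false)))
step 9: [let@1] (false && (let s = 5 in false))
step 10: [let@1] (false && false)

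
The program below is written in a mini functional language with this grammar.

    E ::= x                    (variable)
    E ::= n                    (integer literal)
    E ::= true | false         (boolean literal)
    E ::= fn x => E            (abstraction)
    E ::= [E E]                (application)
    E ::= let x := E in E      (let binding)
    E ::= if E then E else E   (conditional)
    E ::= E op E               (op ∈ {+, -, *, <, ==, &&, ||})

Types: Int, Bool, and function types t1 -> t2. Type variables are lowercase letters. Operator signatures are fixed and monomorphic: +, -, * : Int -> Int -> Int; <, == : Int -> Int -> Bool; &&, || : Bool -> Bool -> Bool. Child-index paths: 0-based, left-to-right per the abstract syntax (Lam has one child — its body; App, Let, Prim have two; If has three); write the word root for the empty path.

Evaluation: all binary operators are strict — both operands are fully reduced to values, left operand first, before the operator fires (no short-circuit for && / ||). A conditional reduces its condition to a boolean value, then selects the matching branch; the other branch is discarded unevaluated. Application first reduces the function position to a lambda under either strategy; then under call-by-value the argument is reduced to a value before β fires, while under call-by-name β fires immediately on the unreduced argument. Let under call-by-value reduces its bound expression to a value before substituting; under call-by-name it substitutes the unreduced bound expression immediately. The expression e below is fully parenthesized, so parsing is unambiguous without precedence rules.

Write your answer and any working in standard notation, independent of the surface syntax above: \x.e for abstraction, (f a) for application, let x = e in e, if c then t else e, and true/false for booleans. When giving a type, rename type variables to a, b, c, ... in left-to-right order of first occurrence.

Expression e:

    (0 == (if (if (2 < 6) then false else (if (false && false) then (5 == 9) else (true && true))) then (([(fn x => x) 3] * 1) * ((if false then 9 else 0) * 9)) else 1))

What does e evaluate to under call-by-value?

Derivation:
step 0: (0 == (if (if (2 < 6) then false else (if (false && false) then (5 == 9) else (true && true))) then ((((\x.x) 3) * 1) * ((if false then 9 else 0) * 9)) else 1))
step 1: [delta@1.0.0] (0 == (if (if true then false else (if (false && false) then (5 == 9) else (true && true))) then ((((\x.x) 3) * 1) * ((if false then 9 else 0) * 9)) else 1))
step 2: [if@1.0] (0 == (if false then ((((\x.x) 3) * 1) * ((if false then 9 else 0) * 9)) else 1))
step 3: [if@1] (0 == 1)
step 4: [delta@root] false

Answer: false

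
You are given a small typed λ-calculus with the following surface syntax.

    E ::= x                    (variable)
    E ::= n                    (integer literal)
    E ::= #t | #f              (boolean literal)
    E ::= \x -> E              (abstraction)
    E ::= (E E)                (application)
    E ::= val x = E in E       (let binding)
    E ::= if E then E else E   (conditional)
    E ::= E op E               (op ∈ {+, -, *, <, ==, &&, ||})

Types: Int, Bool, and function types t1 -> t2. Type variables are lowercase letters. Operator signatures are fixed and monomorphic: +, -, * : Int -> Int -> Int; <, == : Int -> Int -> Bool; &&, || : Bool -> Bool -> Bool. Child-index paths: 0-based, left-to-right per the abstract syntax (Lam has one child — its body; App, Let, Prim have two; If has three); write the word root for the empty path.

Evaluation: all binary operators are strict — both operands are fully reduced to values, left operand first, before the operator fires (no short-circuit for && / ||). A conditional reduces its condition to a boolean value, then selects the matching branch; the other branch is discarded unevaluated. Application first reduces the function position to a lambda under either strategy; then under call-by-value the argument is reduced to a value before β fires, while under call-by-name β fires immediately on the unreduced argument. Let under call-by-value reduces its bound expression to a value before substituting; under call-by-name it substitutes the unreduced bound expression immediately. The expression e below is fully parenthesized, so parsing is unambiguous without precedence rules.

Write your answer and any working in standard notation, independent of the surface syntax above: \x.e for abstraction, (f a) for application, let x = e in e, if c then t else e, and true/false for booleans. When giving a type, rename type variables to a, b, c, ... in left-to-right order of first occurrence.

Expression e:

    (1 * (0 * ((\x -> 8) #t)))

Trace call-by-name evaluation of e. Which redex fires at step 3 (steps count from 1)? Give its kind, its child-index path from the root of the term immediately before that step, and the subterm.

Answer: delta at root : (1 * 0)

Derivation:
step 0: (1 * (0 * ((\x.8) true)))
step 1: [beta@1.1] (1 * (0 * 8))
step 2: [delta@1] (1 * 0)
step 3: [delta@root] 0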